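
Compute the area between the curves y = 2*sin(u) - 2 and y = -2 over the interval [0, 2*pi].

The difference (2*sin(u) - 2) - (-2) = 2*sin(u) changes sign at u = pi inside [0, 2*pi], so split the integral there.
∫[0,pi] (2*sin(u)) du = 4.
∫[pi,2*pi] (2*sin(u)) du = -4; the area of that piece is 4.
Total area = 4 + 4 = 8.

8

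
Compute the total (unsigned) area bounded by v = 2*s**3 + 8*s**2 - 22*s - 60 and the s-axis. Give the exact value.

The curve meets the s-axis where 2*s**3 + 8*s**2 - 22*s - 60 = 0, i.e. 2*(s - 3)*(s + 2)*(s + 5) = 0, at s = -5, -2, 3.
On [-5, -2] the curve lies above the axis; ∫[-5,-2] (2*s**3 + 8*s**2 - 22*s - 60) ds = 117/2, giving area 117/2.
On [-2, 3] the curve lies below the axis; ∫[-2,3] (2*s**3 + 8*s**2 - 22*s - 60) ds = -1375/6, giving area 1375/6.
Total area = 117/2 + 1375/6 = 863/3.

863/3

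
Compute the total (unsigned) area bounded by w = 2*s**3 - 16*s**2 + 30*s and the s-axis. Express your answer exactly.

The curve meets the s-axis where 2*s**3 - 16*s**2 + 30*s = 0, i.e. 2*s*(s - 5)*(s - 3) = 0, at s = 0, 3, 5.
On [0, 3] the curve lies above the axis; ∫[0,3] (2*s**3 - 16*s**2 + 30*s) ds = 63/2, giving area 63/2.
On [3, 5] the curve lies below the axis; ∫[3,5] (2*s**3 - 16*s**2 + 30*s) ds = -32/3, giving area 32/3.
Total area = 63/2 + 32/3 = 253/6.

253/6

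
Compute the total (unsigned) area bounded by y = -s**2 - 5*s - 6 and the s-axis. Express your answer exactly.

The curve meets the s-axis where -s**2 - 5*s - 6 = 0, i.e. -(s + 2)*(s + 3) = 0, at s = -3, -2.
On [-3, -2] the curve lies above the axis; ∫[-3,-2] (-s**2 - 5*s - 6) ds = 1/6, giving area 1/6.

1/6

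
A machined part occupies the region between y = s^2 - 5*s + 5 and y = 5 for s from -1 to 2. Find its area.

The difference (s^2 - 5*s + 5) - (5) = s^2 - 5*s changes sign at s = 0 inside [-1, 2], so split the integral there.
∫[-1,0] (s^2 - 5*s) ds = 17/6.
∫[0,2] (s^2 - 5*s) ds = -22/3; the area of that piece is 22/3.
Total area = 17/6 + 22/3 = 61/6.

61/6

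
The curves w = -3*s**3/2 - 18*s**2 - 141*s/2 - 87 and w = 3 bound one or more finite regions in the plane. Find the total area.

3/4

Set the curves equal: -3*s**3/2 - 18*s**2 - 141*s/2 - 87 = 3, so -3*s**3/2 - 18*s**2 - 141*s/2 - 90 = 0, which factors as -3*(s + 3)*(s + 4)*(s + 5)/2 = 0. The curves meet at s = -5, -4, -3.
On [-5, -4], w = 3 is on top; that piece has area ∫[-5,-4] (-(-3*s**3/2 - 18*s**2 - 141*s/2 - 90)) ds = 3/8.
On [-4, -3], w = -3*s**3/2 - 18*s**2 - 141*s/2 - 87 is on top; that piece has area ∫[-4,-3] (-3*s**3/2 - 18*s**2 - 141*s/2 - 90) ds = 3/8.
Total enclosed area = 3/8 + 3/8 = 3/4.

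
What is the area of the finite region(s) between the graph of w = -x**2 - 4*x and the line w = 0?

32/3

The curve meets the x-axis where -x**2 - 4*x = 0, i.e. -x*(x + 4) = 0, at x = -4, 0.
On [-4, 0] the curve lies above the axis; ∫[-4,0] (-x**2 - 4*x) dx = 32/3, giving area 32/3.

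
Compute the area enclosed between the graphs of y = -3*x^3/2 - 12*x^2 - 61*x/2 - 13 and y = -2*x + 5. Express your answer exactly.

37/8

Set the curves equal: -3*x^3/2 - 12*x^2 - 61*x/2 - 13 = -2*x + 5, so -3*x^3/2 - 12*x^2 - 57*x/2 - 18 = 0, which factors as -3*(x + 1)*(x + 3)*(x + 4)/2 = 0. The curves meet at x = -4, -3, -1.
On [-4, -3], y = -2*x + 5 is on top; that piece has area ∫[-4,-3] (-(-3*x^3/2 - 12*x^2 - 57*x/2 - 18)) dx = 5/8.
On [-3, -1], y = -3*x^3/2 - 12*x^2 - 61*x/2 - 13 is on top; that piece has area ∫[-3,-1] (-3*x^3/2 - 12*x^2 - 57*x/2 - 18) dx = 4.
Total enclosed area = 5/8 + 4 = 37/8.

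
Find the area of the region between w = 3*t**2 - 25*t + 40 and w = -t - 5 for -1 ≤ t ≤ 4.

The difference (3*t**2 - 25*t + 40) - (-t - 5) = 3*t**2 - 24*t + 45 changes sign at t = 3 inside [-1, 4], so split the integral there.
∫[-1,3] (3*t**2 - 24*t + 45) dt = 112.
∫[3,4] (3*t**2 - 24*t + 45) dt = -2; the area of that piece is 2.
Total area = 112 + 2 = 114.

114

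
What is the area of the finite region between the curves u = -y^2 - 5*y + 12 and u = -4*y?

Both boundary curves give u as a function of y, so integrate with respect to y. Setting them equal: -y^2 - y + 12 = 0, i.e. -(y - 3)*(y + 4) = 0, so they meet at y = -4, 3.
For y in [-4, 3], u = -y^2 - 5*y + 12 is on the right; area = ∫[-4,3] (-y^2 - y + 12) dy = 343/6.

343/6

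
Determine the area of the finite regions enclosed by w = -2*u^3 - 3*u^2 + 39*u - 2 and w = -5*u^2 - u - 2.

2521/6

Set the curves equal: -2*u^3 - 3*u^2 + 39*u - 2 = -5*u^2 - u - 2, so -2*u^3 + 2*u^2 + 40*u = 0, which factors as -2*u*(u - 5)*(u + 4) = 0. The curves meet at u = -4, 0, 5.
On [-4, 0], w = -5*u^2 - u - 2 is on top; that piece has area ∫[-4,0] (-(-2*u^3 + 2*u^2 + 40*u)) du = 448/3.
On [0, 5], w = -2*u^3 - 3*u^2 + 39*u - 2 is on top; that piece has area ∫[0,5] (-2*u^3 + 2*u^2 + 40*u) du = 1625/6.
Total enclosed area = 448/3 + 1625/6 = 2521/6.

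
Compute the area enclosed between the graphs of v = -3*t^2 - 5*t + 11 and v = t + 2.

Set the curves equal: -3*t^2 - 5*t + 11 = t + 2, so -3*t^2 - 6*t + 9 = 0, which factors as -3*(t - 1)*(t + 3) = 0. The curves meet at t = -3, 1.
On [-3, 1], v = -3*t^2 - 5*t + 11 is on top; that piece has area ∫[-3,1] (-3*t^2 - 6*t + 9) dt = 32.

32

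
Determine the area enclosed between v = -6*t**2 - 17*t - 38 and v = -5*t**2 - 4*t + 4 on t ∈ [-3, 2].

On [-3, 2], (-6*t**2 - 17*t - 38) - (-5*t**2 - 4*t + 4) = -t**2 - 13*t - 42 is ≤ 0 throughout, so the area is a single integral of |-t**2 - 13*t - 42|.
∫[-3,2] (-t**2 - 13*t - 42) dt = -1135/6; the area of that piece is 1135/6.

1135/6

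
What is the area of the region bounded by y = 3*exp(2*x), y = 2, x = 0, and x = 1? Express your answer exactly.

On [0, 1], (3*exp(2*x)) - (2) = 3*exp(2*x) - 2 is ≥ 0 throughout, so the area is a single integral of |3*exp(2*x) - 2|.
∫[0,1] (3*exp(2*x) - 2) dx = -7/2 + 3*exp(2)/2.

-7/2 + 3*exp(2)/2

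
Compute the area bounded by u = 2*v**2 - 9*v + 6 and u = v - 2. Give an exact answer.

9

Both boundary curves give u as a function of v, so integrate with respect to v. Setting them equal: 2*v**2 - 10*v + 8 = 0, i.e. 2*(v - 4)*(v - 1) = 0, so they meet at v = 1, 4.
For v in [1, 4], u = 2*v**2 - 9*v + 6 is on the left; area = ∫[1,4] (-(2*v**2 - 10*v + 8)) dv = 9.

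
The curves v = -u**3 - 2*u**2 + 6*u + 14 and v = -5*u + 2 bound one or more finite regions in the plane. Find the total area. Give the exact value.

Set the curves equal: -u**3 - 2*u**2 + 6*u + 14 = -5*u + 2, so -u**3 - 2*u**2 + 11*u + 12 = 0, which factors as -(u - 3)*(u + 1)*(u + 4) = 0. The curves meet at u = -4, -1, 3.
On [-4, -1], v = -5*u + 2 is on top; that piece has area ∫[-4,-1] (-(-u**3 - 2*u**2 + 11*u + 12)) du = 99/4.
On [-1, 3], v = -u**3 - 2*u**2 + 6*u + 14 is on top; that piece has area ∫[-1,3] (-u**3 - 2*u**2 + 11*u + 12) du = 160/3.
Total enclosed area = 99/4 + 160/3 = 937/12.

937/12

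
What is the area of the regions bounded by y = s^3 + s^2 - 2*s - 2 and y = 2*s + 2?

Set the curves equal: s^3 + s^2 - 2*s - 2 = 2*s + 2, so s^3 + s^2 - 4*s - 4 = 0, which factors as (s - 2)*(s + 1)*(s + 2) = 0. The curves meet at s = -2, -1, 2.
On [-2, -1], y = s^3 + s^2 - 2*s - 2 is on top; that piece has area ∫[-2,-1] (s^3 + s^2 - 4*s - 4) ds = 7/12.
On [-1, 2], y = 2*s + 2 is on top; that piece has area ∫[-1,2] (-(s^3 + s^2 - 4*s - 4)) ds = 45/4.
Total enclosed area = 7/12 + 45/4 = 71/6.

71/6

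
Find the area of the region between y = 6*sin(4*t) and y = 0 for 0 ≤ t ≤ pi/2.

6

The difference (6*sin(4*t)) - (0) = 6*sin(4*t) changes sign at t = pi/4 inside [0, pi/2], so split the integral there.
∫[0,pi/4] (6*sin(4*t)) dt = 3.
∫[pi/4,pi/2] (6*sin(4*t)) dt = -3; the area of that piece is 3.
Total area = 3 + 3 = 6.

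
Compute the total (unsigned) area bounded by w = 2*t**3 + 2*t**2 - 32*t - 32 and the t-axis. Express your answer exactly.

The curve meets the t-axis where 2*t**3 + 2*t**2 - 32*t - 32 = 0, i.e. 2*(t - 4)*(t + 1)*(t + 4) = 0, at t = -4, -1, 4.
On [-4, -1] the curve lies above the axis; ∫[-4,-1] (2*t**3 + 2*t**2 - 32*t - 32) dt = 117/2, giving area 117/2.
On [-1, 4] the curve lies below the axis; ∫[-1,4] (2*t**3 + 2*t**2 - 32*t - 32) dt = -1375/6, giving area 1375/6.
Total area = 117/2 + 1375/6 = 863/3.

863/3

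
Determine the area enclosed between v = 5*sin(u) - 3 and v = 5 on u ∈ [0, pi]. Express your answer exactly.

On [0, pi], (5*sin(u) - 3) - (5) = 5*sin(u) - 8 is ≤ 0 throughout, so the area is a single integral of |5*sin(u) - 8|.
∫[0,pi] (5*sin(u) - 8) du = 10 - 8*pi; the area of that piece is -10 + 8*pi.

-10 + 8*pi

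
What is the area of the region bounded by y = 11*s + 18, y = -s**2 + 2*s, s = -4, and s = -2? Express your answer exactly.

3

The difference (11*s + 18) - (-s**2 + 2*s) = s**2 + 9*s + 18 changes sign at s = -3 inside [-4, -2], so split the integral there.
∫[-4,-3] (s**2 + 9*s + 18) ds = -7/6; the area of that piece is 7/6.
∫[-3,-2] (s**2 + 9*s + 18) ds = 11/6.
Total area = 7/6 + 11/6 = 3.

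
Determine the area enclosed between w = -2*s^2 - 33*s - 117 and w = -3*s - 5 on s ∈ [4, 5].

On [4, 5], (-2*s^2 - 33*s - 117) - (-3*s - 5) = -2*s^2 - 30*s - 112 is ≤ 0 throughout, so the area is a single integral of |-2*s^2 - 30*s - 112|.
∫[4,5] (-2*s^2 - 30*s - 112) ds = -863/3; the area of that piece is 863/3.

863/3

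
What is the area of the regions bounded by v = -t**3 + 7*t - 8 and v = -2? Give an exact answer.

131/4

Set the curves equal: -t**3 + 7*t - 8 = -2, so -t**3 + 7*t - 6 = 0, which factors as -(t - 2)*(t - 1)*(t + 3) = 0. The curves meet at t = -3, 1, 2.
On [-3, 1], v = -2 is on top; that piece has area ∫[-3,1] (-(-t**3 + 7*t - 6)) dt = 32.
On [1, 2], v = -t**3 + 7*t - 8 is on top; that piece has area ∫[1,2] (-t**3 + 7*t - 6) dt = 3/4.
Total enclosed area = 32 + 3/4 = 131/4.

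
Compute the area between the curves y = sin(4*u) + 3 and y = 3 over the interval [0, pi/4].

On [0, pi/4], (sin(4*u) + 3) - (3) = sin(4*u) is ≥ 0 throughout, so the area is a single integral of |sin(4*u)|.
∫[0,pi/4] (sin(4*u)) du = 1/2.

1/2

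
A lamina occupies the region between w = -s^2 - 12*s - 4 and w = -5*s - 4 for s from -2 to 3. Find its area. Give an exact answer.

311/6

The difference (-s^2 - 12*s - 4) - (-5*s - 4) = -s^2 - 7*s changes sign at s = 0 inside [-2, 3], so split the integral there.
∫[-2,0] (-s^2 - 7*s) ds = 34/3.
∫[0,3] (-s^2 - 7*s) ds = -81/2; the area of that piece is 81/2.
Total area = 34/3 + 81/2 = 311/6.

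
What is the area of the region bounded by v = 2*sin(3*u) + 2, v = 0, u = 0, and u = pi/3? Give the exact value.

On [0, pi/3], (2*sin(3*u) + 2) - (0) = 2*sin(3*u) + 2 is ≥ 0 throughout, so the area is a single integral of |2*sin(3*u) + 2|.
∫[0,pi/3] (2*sin(3*u) + 2) du = 4/3 + 2*pi/3.

4/3 + 2*pi/3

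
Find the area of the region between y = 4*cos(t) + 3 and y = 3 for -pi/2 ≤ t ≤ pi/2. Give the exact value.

On [-pi/2, pi/2], (4*cos(t) + 3) - (3) = 4*cos(t) is ≥ 0 throughout, so the area is a single integral of |4*cos(t)|.
∫[-pi/2,pi/2] (4*cos(t)) dt = 8.

8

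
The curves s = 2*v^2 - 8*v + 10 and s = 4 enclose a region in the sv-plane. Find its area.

8/3

Both boundary curves give s as a function of v, so integrate with respect to v. Setting them equal: 2*v^2 - 8*v + 6 = 0, i.e. 2*(v - 3)*(v - 1) = 0, so they meet at v = 1, 3.
For v in [1, 3], s = 2*v^2 - 8*v + 10 is on the left; area = ∫[1,3] (-(2*v^2 - 8*v + 6)) dv = 8/3.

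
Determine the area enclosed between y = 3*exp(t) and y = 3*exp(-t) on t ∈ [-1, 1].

-12 + 6*exp(-1) + 6*exp(1)

The difference (3*exp(t)) - (3*exp(-t)) = 3*exp(t) - 3*exp(-t) changes sign at t = 0 inside [-1, 1], so split the integral there.
∫[-1,0] (3*exp(t) - 3*exp(-t)) dt = -3*exp(1) - 3*exp(-1) + 6; the area of that piece is -6 + 3*exp(-1) + 3*exp(1).
∫[0,1] (3*exp(t) - 3*exp(-t)) dt = -6 + 3*exp(-1) + 3*exp(1).
Total area = (-6 + 3*exp(-1) + 3*exp(1)) + (-6 + 3*exp(-1) + 3*exp(1)) = -12 + 6*exp(-1) + 6*exp(1).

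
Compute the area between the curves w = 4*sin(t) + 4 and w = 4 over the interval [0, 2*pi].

16

The difference (4*sin(t) + 4) - (4) = 4*sin(t) changes sign at t = pi inside [0, 2*pi], so split the integral there.
∫[0,pi] (4*sin(t)) dt = 8.
∫[pi,2*pi] (4*sin(t)) dt = -8; the area of that piece is 8.
Total area = 8 + 8 = 16.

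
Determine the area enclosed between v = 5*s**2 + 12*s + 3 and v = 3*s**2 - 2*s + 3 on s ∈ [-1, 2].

The difference (5*s**2 + 12*s + 3) - (3*s**2 - 2*s + 3) = 2*s**2 + 14*s changes sign at s = 0 inside [-1, 2], so split the integral there.
∫[-1,0] (2*s**2 + 14*s) ds = -19/3; the area of that piece is 19/3.
∫[0,2] (2*s**2 + 14*s) ds = 100/3.
Total area = 19/3 + 100/3 = 119/3.

119/3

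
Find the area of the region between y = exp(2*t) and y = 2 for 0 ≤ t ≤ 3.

The difference (exp(2*t)) - (2) = exp(2*t) - 2 changes sign at t = log(2)/2 inside [0, 3], so split the integral there.
∫[0,log(2)/2] (exp(2*t) - 2) dt = 1/2 - log(2); the area of that piece is -1/2 + log(2).
∫[log(2)/2,3] (exp(2*t) - 2) dt = -7 + log(2) + exp(6)/2.
Total area = (-1/2 + log(2)) + (-7 + log(2) + exp(6)/2) = -15/2 + 2*log(2) + exp(6)/2.

-15/2 + 2*log(2) + exp(6)/2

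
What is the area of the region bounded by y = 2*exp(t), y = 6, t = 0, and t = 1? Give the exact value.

8 - 2*exp(1)

On [0, 1], (2*exp(t)) - (6) = 2*exp(t) - 6 is ≤ 0 throughout, so the area is a single integral of |2*exp(t) - 6|.
∫[0,1] (2*exp(t) - 6) dt = -8 + 2*exp(1); the area of that piece is 8 - 2*exp(1).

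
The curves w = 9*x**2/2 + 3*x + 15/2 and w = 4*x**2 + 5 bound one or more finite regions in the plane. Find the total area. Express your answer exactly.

Set the curves equal: 9*x**2/2 + 3*x + 15/2 = 4*x**2 + 5, so x**2/2 + 3*x + 5/2 = 0, which factors as (x + 1)*(x + 5)/2 = 0. The curves meet at x = -5, -1.
On [-5, -1], w = 4*x**2 + 5 is on top; that piece has area ∫[-5,-1] (-(x**2/2 + 3*x + 5/2)) dx = 16/3.

16/3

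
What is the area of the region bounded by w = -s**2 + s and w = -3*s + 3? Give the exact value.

4/3

Set the curves equal: -s**2 + s = -3*s + 3, so -s**2 + 4*s - 3 = 0, which factors as -(s - 3)*(s - 1) = 0. The curves meet at s = 1, 3.
On [1, 3], w = -s**2 + s is on top; that piece has area ∫[1,3] (-s**2 + 4*s - 3) ds = 4/3.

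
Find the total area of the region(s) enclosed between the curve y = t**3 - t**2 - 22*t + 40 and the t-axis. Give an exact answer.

The curve meets the t-axis where t**3 - t**2 - 22*t + 40 = 0, i.e. (t - 4)*(t - 2)*(t + 5) = 0, at t = -5, 2, 4.
On [-5, 2] the curve lies above the axis; ∫[-5,2] (t**3 - t**2 - 22*t + 40) dt = 3773/12, giving area 3773/12.
On [2, 4] the curve lies below the axis; ∫[2,4] (t**3 - t**2 - 22*t + 40) dt = -32/3, giving area 32/3.
Total area = 3773/12 + 32/3 = 3901/12.

3901/12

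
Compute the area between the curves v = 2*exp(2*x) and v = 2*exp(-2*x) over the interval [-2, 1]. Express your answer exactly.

The difference (2*exp(2*x)) - (2*exp(-2*x)) = 2*exp(2*x) - 2*exp(-2*x) changes sign at x = 0 inside [-2, 1], so split the integral there.
∫[-2,0] (2*exp(2*x) - 2*exp(-2*x)) dx = -exp(4) - exp(-4) + 2; the area of that piece is -2 + exp(-4) + exp(4).
∫[0,1] (2*exp(2*x) - 2*exp(-2*x)) dx = -2 + exp(-2) + exp(2).
Total area = (-2 + exp(-4) + exp(4)) + (-2 + exp(-2) + exp(2)) = -4 + exp(-4) + exp(-2) + exp(2) + exp(4).

-4 + exp(-4) + exp(-2) + exp(2) + exp(4)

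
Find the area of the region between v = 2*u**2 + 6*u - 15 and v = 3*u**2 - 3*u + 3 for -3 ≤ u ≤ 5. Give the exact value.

The difference (2*u**2 + 6*u - 15) - (3*u**2 - 3*u + 3) = -u**2 + 9*u - 18 changes sign at u = 3 inside [-3, 5], so split the integral there.
∫[-3,3] (-u**2 + 9*u - 18) du = -126; the area of that piece is 126.
∫[3,5] (-u**2 + 9*u - 18) du = 10/3.
Total area = 126 + 10/3 = 388/3.

388/3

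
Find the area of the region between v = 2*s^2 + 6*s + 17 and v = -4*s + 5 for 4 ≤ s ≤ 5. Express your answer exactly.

On [4, 5], (2*s^2 + 6*s + 17) - (-4*s + 5) = 2*s^2 + 10*s + 12 is ≥ 0 throughout, so the area is a single integral of |2*s^2 + 10*s + 12|.
∫[4,5] (2*s^2 + 10*s + 12) ds = 293/3.

293/3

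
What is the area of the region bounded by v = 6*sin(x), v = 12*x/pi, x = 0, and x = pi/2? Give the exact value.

On [0, pi/2], (6*sin(x)) - (12*x/pi) = -12*x/pi + 6*sin(x) is ≥ 0 throughout, so the area is a single integral of |-12*x/pi + 6*sin(x)|.
∫[0,pi/2] (-12*x/pi + 6*sin(x)) dx = 6 - 3*pi/2.

6 - 3*pi/2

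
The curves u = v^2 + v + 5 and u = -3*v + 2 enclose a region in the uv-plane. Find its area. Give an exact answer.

4/3

Both boundary curves give u as a function of v, so integrate with respect to v. Setting them equal: v^2 + 4*v + 3 = 0, i.e. (v + 1)*(v + 3) = 0, so they meet at v = -3, -1.
For v in [-3, -1], u = v^2 + v + 5 is on the left; area = ∫[-3,-1] (-(v^2 + 4*v + 3)) dv = 4/3.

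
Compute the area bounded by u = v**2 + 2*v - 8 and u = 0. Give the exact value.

Both boundary curves give u as a function of v, so integrate with respect to v. Setting them equal: v**2 + 2*v - 8 = 0, i.e. (v - 2)*(v + 4) = 0, so they meet at v = -4, 2.
For v in [-4, 2], u = v**2 + 2*v - 8 is on the left; area = ∫[-4,2] (-(v**2 + 2*v - 8)) dv = 36.

36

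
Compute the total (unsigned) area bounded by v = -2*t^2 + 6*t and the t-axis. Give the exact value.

9

The curve meets the t-axis where -2*t^2 + 6*t = 0, i.e. -2*t*(t - 3) = 0, at t = 0, 3.
On [0, 3] the curve lies above the axis; ∫[0,3] (-2*t^2 + 6*t) dt = 9, giving area 9.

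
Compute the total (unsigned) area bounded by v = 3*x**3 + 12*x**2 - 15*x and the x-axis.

The curve meets the x-axis where 3*x**3 + 12*x**2 - 15*x = 0, i.e. 3*x*(x - 1)*(x + 5) = 0, at x = -5, 0, 1.
On [-5, 0] the curve lies above the axis; ∫[-5,0] (3*x**3 + 12*x**2 - 15*x) dx = 875/4, giving area 875/4.
On [0, 1] the curve lies below the axis; ∫[0,1] (3*x**3 + 12*x**2 - 15*x) dx = -11/4, giving area 11/4.
Total area = 875/4 + 11/4 = 443/2.

443/2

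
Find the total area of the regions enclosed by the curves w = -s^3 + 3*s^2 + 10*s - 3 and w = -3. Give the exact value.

Set the curves equal: -s^3 + 3*s^2 + 10*s - 3 = -3, so -s^3 + 3*s^2 + 10*s = 0, which factors as -s*(s - 5)*(s + 2) = 0. The curves meet at s = -2, 0, 5.
On [-2, 0], w = -3 is on top; that piece has area ∫[-2,0] (-(-s^3 + 3*s^2 + 10*s)) ds = 8.
On [0, 5], w = -s^3 + 3*s^2 + 10*s - 3 is on top; that piece has area ∫[0,5] (-s^3 + 3*s^2 + 10*s) ds = 375/4.
Total enclosed area = 8 + 375/4 = 407/4.

407/4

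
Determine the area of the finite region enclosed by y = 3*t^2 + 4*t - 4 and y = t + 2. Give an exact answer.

Set the curves equal: 3*t^2 + 4*t - 4 = t + 2, so 3*t^2 + 3*t - 6 = 0, which factors as 3*(t - 1)*(t + 2) = 0. The curves meet at t = -2, 1.
On [-2, 1], y = t + 2 is on top; that piece has area ∫[-2,1] (-(3*t^2 + 3*t - 6)) dt = 27/2.

27/2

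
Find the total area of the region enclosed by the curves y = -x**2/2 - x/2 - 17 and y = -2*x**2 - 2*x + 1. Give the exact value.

Set the curves equal: -x**2/2 - x/2 - 17 = -2*x**2 - 2*x + 1, so 3*x**2/2 + 3*x/2 - 18 = 0, which factors as 3*(x - 3)*(x + 4)/2 = 0. The curves meet at x = -4, 3.
On [-4, 3], y = -2*x**2 - 2*x + 1 is on top; that piece has area ∫[-4,3] (-(3*x**2/2 + 3*x/2 - 18)) dx = 343/4.

343/4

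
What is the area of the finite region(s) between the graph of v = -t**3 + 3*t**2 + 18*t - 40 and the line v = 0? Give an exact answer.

The curve meets the t-axis where -t**3 + 3*t**2 + 18*t - 40 = 0, i.e. -(t - 5)*(t - 2)*(t + 4) = 0, at t = -4, 2, 5.
On [-4, 2] the curve lies below the axis; ∫[-4,2] (-t**3 + 3*t**2 + 18*t - 40) dt = -216, giving area 216.
On [2, 5] the curve lies above the axis; ∫[2,5] (-t**3 + 3*t**2 + 18*t - 40) dt = 135/4, giving area 135/4.
Total area = 216 + 135/4 = 999/4.

999/4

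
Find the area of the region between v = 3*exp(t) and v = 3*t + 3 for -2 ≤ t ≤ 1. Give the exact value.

-9/2 - 3*exp(-2) + 3*exp(1)

On [-2, 1], (3*exp(t)) - (3*t + 3) = -3*t + 3*exp(t) - 3 is ≥ 0 throughout, so the area is a single integral of |-3*t + 3*exp(t) - 3|.
∫[-2,1] (-3*t + 3*exp(t) - 3) dt = -9/2 - 3*exp(-2) + 3*exp(1).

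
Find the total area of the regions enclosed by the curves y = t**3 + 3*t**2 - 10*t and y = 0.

407/4

Set the curves equal: t**3 + 3*t**2 - 10*t = 0, so t**3 + 3*t**2 - 10*t = 0, which factors as t*(t - 2)*(t + 5) = 0. The curves meet at t = -5, 0, 2.
On [-5, 0], y = t**3 + 3*t**2 - 10*t is on top; that piece has area ∫[-5,0] (t**3 + 3*t**2 - 10*t) dt = 375/4.
On [0, 2], y = 0 is on top; that piece has area ∫[0,2] (-(t**3 + 3*t**2 - 10*t)) dt = 8.
Total enclosed area = 375/4 + 8 = 407/4.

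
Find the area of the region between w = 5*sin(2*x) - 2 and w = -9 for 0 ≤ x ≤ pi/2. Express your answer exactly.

5 + 7*pi/2

On [0, pi/2], (5*sin(2*x) - 2) - (-9) = 5*sin(2*x) + 7 is ≥ 0 throughout, so the area is a single integral of |5*sin(2*x) + 7|.
∫[0,pi/2] (5*sin(2*x) + 7) dx = 5 + 7*pi/2.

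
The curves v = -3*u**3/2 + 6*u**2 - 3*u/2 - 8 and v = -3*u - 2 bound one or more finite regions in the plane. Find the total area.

Set the curves equal: -3*u**3/2 + 6*u**2 - 3*u/2 - 8 = -3*u - 2, so -3*u**3/2 + 6*u**2 + 3*u/2 - 6 = 0, which factors as -3*(u - 4)*(u - 1)*(u + 1)/2 = 0. The curves meet at u = -1, 1, 4.
On [-1, 1], v = -3*u - 2 is on top; that piece has area ∫[-1,1] (-(-3*u**3/2 + 6*u**2 + 3*u/2 - 6)) du = 8.
On [1, 4], v = -3*u**3/2 + 6*u**2 - 3*u/2 - 8 is on top; that piece has area ∫[1,4] (-3*u**3/2 + 6*u**2 + 3*u/2 - 6) du = 189/8.
Total enclosed area = 8 + 189/8 = 253/8.

253/8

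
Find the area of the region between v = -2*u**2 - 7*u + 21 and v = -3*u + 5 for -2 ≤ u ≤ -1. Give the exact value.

52/3

On [-2, -1], (-2*u**2 - 7*u + 21) - (-3*u + 5) = -2*u**2 - 4*u + 16 is ≥ 0 throughout, so the area is a single integral of |-2*u**2 - 4*u + 16|.
∫[-2,-1] (-2*u**2 - 4*u + 16) du = 52/3.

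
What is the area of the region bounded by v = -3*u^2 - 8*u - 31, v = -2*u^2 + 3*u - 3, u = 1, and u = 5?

On [1, 5], (-3*u^2 - 8*u - 31) - (-2*u^2 + 3*u - 3) = -u^2 - 11*u - 28 is ≤ 0 throughout, so the area is a single integral of |-u^2 - 11*u - 28|.
∫[1,5] (-u^2 - 11*u - 28) du = -856/3; the area of that piece is 856/3.

856/3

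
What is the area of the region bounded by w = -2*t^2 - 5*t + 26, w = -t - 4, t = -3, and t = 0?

On [-3, 0], (-2*t^2 - 5*t + 26) - (-t - 4) = -2*t^2 - 4*t + 30 is ≥ 0 throughout, so the area is a single integral of |-2*t^2 - 4*t + 30|.
∫[-3,0] (-2*t^2 - 4*t + 30) dt = 90.

90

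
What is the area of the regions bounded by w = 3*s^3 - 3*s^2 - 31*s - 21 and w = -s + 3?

Set the curves equal: 3*s^3 - 3*s^2 - 31*s - 21 = -s + 3, so 3*s^3 - 3*s^2 - 30*s - 24 = 0, which factors as 3*(s - 4)*(s + 1)*(s + 2) = 0. The curves meet at s = -2, -1, 4.
On [-2, -1], w = 3*s^3 - 3*s^2 - 31*s - 21 is on top; that piece has area ∫[-2,-1] (3*s^3 - 3*s^2 - 30*s - 24) ds = 11/4.
On [-1, 4], w = -s + 3 is on top; that piece has area ∫[-1,4] (-(3*s^3 - 3*s^2 - 30*s - 24)) ds = 875/4.
Total enclosed area = 11/4 + 875/4 = 443/2.

443/2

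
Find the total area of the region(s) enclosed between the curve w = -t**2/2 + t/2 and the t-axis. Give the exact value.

The curve meets the t-axis where -t**2/2 + t/2 = 0, i.e. -t*(t - 1)/2 = 0, at t = 0, 1.
On [0, 1] the curve lies above the axis; ∫[0,1] (-t**2/2 + t/2) dt = 1/12, giving area 1/12.

1/12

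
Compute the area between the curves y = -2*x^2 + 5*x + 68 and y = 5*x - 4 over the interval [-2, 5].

1246/3

On [-2, 5], (-2*x^2 + 5*x + 68) - (5*x - 4) = -2*x^2 + 72 is ≥ 0 throughout, so the area is a single integral of |-2*x^2 + 72|.
∫[-2,5] (-2*x^2 + 72) dx = 1246/3.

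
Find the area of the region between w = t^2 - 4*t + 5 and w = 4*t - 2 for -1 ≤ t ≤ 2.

The difference (t^2 - 4*t + 5) - (4*t - 2) = t^2 - 8*t + 7 changes sign at t = 1 inside [-1, 2], so split the integral there.
∫[-1,1] (t^2 - 8*t + 7) dt = 44/3.
∫[1,2] (t^2 - 8*t + 7) dt = -8/3; the area of that piece is 8/3.
Total area = 44/3 + 8/3 = 52/3.

52/3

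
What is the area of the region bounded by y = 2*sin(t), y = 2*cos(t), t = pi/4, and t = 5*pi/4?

4*sqrt(2)

On [pi/4, 5*pi/4], (2*sin(t)) - (2*cos(t)) = 2*sin(t) - 2*cos(t) is ≥ 0 throughout, so the area is a single integral of |2*sin(t) - 2*cos(t)|.
∫[pi/4,5*pi/4] (2*sin(t) - 2*cos(t)) dt = 4*sqrt(2).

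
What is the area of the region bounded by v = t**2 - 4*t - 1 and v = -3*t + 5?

125/6

Set the curves equal: t**2 - 4*t - 1 = -3*t + 5, so t**2 - t - 6 = 0, which factors as (t - 3)*(t + 2) = 0. The curves meet at t = -2, 3.
On [-2, 3], v = -3*t + 5 is on top; that piece has area ∫[-2,3] (-(t**2 - t - 6)) dt = 125/6.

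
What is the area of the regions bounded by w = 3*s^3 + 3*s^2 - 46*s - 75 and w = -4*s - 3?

Set the curves equal: 3*s^3 + 3*s^2 - 46*s - 75 = -4*s - 3, so 3*s^3 + 3*s^2 - 42*s - 72 = 0, which factors as 3*(s - 4)*(s + 2)*(s + 3) = 0. The curves meet at s = -3, -2, 4.
On [-3, -2], w = 3*s^3 + 3*s^2 - 46*s - 75 is on top; that piece has area ∫[-3,-2] (3*s^3 + 3*s^2 - 42*s - 72) ds = 13/4.
On [-2, 4], w = -4*s - 3 is on top; that piece has area ∫[-2,4] (-(3*s^3 + 3*s^2 - 42*s - 72)) ds = 432.
Total enclosed area = 13/4 + 432 = 1741/4.

1741/4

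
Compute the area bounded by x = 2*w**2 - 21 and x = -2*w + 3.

Both boundary curves give x as a function of w, so integrate with respect to w. Setting them equal: 2*w**2 + 2*w - 24 = 0, i.e. 2*(w - 3)*(w + 4) = 0, so they meet at w = -4, 3.
For w in [-4, 3], x = 2*w**2 - 21 is on the left; area = ∫[-4,3] (-(2*w**2 + 2*w - 24)) dw = 343/3.

343/3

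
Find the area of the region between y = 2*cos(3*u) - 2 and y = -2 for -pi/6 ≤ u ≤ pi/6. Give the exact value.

4/3

On [-pi/6, pi/6], (2*cos(3*u) - 2) - (-2) = 2*cos(3*u) is ≥ 0 throughout, so the area is a single integral of |2*cos(3*u)|.
∫[-pi/6,pi/6] (2*cos(3*u)) du = 4/3.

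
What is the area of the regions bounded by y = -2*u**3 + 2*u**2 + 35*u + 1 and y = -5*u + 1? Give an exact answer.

Set the curves equal: -2*u**3 + 2*u**2 + 35*u + 1 = -5*u + 1, so -2*u**3 + 2*u**2 + 40*u = 0, which factors as -2*u*(u - 5)*(u + 4) = 0. The curves meet at u = -4, 0, 5.
On [-4, 0], y = -5*u + 1 is on top; that piece has area ∫[-4,0] (-(-2*u**3 + 2*u**2 + 40*u)) du = 448/3.
On [0, 5], y = -2*u**3 + 2*u**2 + 35*u + 1 is on top; that piece has area ∫[0,5] (-2*u**3 + 2*u**2 + 40*u) du = 1625/6.
Total enclosed area = 448/3 + 1625/6 = 2521/6.

2521/6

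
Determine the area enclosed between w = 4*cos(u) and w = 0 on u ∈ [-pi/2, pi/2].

8

On [-pi/2, pi/2], (4*cos(u)) - (0) = 4*cos(u) is ≥ 0 throughout, so the area is a single integral of |4*cos(u)|.
∫[-pi/2,pi/2] (4*cos(u)) du = 8.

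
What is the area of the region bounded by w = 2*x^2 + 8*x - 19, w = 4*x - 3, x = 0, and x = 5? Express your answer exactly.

272/3

The difference (2*x^2 + 8*x - 19) - (4*x - 3) = 2*x^2 + 4*x - 16 changes sign at x = 2 inside [0, 5], so split the integral there.
∫[0,2] (2*x^2 + 4*x - 16) dx = -56/3; the area of that piece is 56/3.
∫[2,5] (2*x^2 + 4*x - 16) dx = 72.
Total area = 56/3 + 72 = 272/3.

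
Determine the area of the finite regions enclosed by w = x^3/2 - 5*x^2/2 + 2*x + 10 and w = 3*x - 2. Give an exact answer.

Set the curves equal: x^3/2 - 5*x^2/2 + 2*x + 10 = 3*x - 2, so x^3/2 - 5*x^2/2 - x + 12 = 0, which factors as (x - 4)*(x - 3)*(x + 2)/2 = 0. The curves meet at x = -2, 3, 4.
On [-2, 3], w = x^3/2 - 5*x^2/2 + 2*x + 10 is on top; that piece has area ∫[-2,3] (x^3/2 - 5*x^2/2 - x + 12) dx = 875/24.
On [3, 4], w = 3*x - 2 is on top; that piece has area ∫[3,4] (-(x^3/2 - 5*x^2/2 - x + 12)) dx = 11/24.
Total enclosed area = 875/24 + 11/24 = 443/12.

443/12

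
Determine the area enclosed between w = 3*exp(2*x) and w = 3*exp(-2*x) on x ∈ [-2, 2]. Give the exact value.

-6 + 3*exp(-4) + 3*exp(4)

The difference (3*exp(2*x)) - (3*exp(-2*x)) = 3*exp(2*x) - 3*exp(-2*x) changes sign at x = 0 inside [-2, 2], so split the integral there.
∫[-2,0] (3*exp(2*x) - 3*exp(-2*x)) dx = -3*exp(4)/2 - 3*exp(-4)/2 + 3; the area of that piece is -3 + 3*exp(-4)/2 + 3*exp(4)/2.
∫[0,2] (3*exp(2*x) - 3*exp(-2*x)) dx = -3 + 3*exp(-4)/2 + 3*exp(4)/2.
Total area = (-3 + 3*exp(-4)/2 + 3*exp(4)/2) + (-3 + 3*exp(-4)/2 + 3*exp(4)/2) = -6 + 3*exp(-4) + 3*exp(4).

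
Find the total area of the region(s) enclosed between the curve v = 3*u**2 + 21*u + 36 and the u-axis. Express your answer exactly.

The curve meets the u-axis where 3*u**2 + 21*u + 36 = 0, i.e. 3*(u + 3)*(u + 4) = 0, at u = -4, -3.
On [-4, -3] the curve lies below the axis; ∫[-4,-3] (3*u**2 + 21*u + 36) du = -1/2, giving area 1/2.

1/2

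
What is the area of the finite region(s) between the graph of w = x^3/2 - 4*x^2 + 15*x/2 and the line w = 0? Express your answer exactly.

253/24

The curve meets the x-axis where x^3/2 - 4*x^2 + 15*x/2 = 0, i.e. x*(x - 5)*(x - 3)/2 = 0, at x = 0, 3, 5.
On [0, 3] the curve lies above the axis; ∫[0,3] (x^3/2 - 4*x^2 + 15*x/2) dx = 63/8, giving area 63/8.
On [3, 5] the curve lies below the axis; ∫[3,5] (x^3/2 - 4*x^2 + 15*x/2) dx = -8/3, giving area 8/3.
Total area = 63/8 + 8/3 = 253/24.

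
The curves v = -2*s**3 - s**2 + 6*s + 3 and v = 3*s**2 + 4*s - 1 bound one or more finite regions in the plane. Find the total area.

37/6

Set the curves equal: -2*s**3 - s**2 + 6*s + 3 = 3*s**2 + 4*s - 1, so -2*s**3 - 4*s**2 + 2*s + 4 = 0, which factors as -2*(s - 1)*(s + 1)*(s + 2) = 0. The curves meet at s = -2, -1, 1.
On [-2, -1], v = 3*s**2 + 4*s - 1 is on top; that piece has area ∫[-2,-1] (-(-2*s**3 - 4*s**2 + 2*s + 4)) ds = 5/6.
On [-1, 1], v = -2*s**3 - s**2 + 6*s + 3 is on top; that piece has area ∫[-1,1] (-2*s**3 - 4*s**2 + 2*s + 4) ds = 16/3.
Total enclosed area = 5/6 + 16/3 = 37/6.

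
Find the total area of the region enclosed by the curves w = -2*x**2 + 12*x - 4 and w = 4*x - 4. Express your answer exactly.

Set the curves equal: -2*x**2 + 12*x - 4 = 4*x - 4, so -2*x**2 + 8*x = 0, which factors as -2*x*(x - 4) = 0. The curves meet at x = 0, 4.
On [0, 4], w = -2*x**2 + 12*x - 4 is on top; that piece has area ∫[0,4] (-2*x**2 + 8*x) dx = 64/3.

64/3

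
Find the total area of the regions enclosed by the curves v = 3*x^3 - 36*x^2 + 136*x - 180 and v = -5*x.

Set the curves equal: 3*x^3 - 36*x^2 + 136*x - 180 = -5*x, so 3*x^3 - 36*x^2 + 141*x - 180 = 0, which factors as 3*(x - 5)*(x - 4)*(x - 3) = 0. The curves meet at x = 3, 4, 5.
On [3, 4], v = 3*x^3 - 36*x^2 + 136*x - 180 is on top; that piece has area ∫[3,4] (3*x^3 - 36*x^2 + 141*x - 180) dx = 3/4.
On [4, 5], v = -5*x is on top; that piece has area ∫[4,5] (-(3*x^3 - 36*x^2 + 141*x - 180)) dx = 3/4.
Total enclosed area = 3/4 + 3/4 = 3/2.

3/2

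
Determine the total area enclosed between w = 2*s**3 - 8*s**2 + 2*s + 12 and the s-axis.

The curve meets the s-axis where 2*s**3 - 8*s**2 + 2*s + 12 = 0, i.e. 2*(s - 3)*(s - 2)*(s + 1) = 0, at s = -1, 2, 3.
On [-1, 2] the curve lies above the axis; ∫[-1,2] (2*s**3 - 8*s**2 + 2*s + 12) ds = 45/2, giving area 45/2.
On [2, 3] the curve lies below the axis; ∫[2,3] (2*s**3 - 8*s**2 + 2*s + 12) ds = -7/6, giving area 7/6.
Total area = 45/2 + 7/6 = 71/3.

71/3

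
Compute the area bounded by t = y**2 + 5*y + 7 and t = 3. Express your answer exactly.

9/2

Both boundary curves give t as a function of y, so integrate with respect to y. Setting them equal: y**2 + 5*y + 4 = 0, i.e. (y + 1)*(y + 4) = 0, so they meet at y = -4, -1.
For y in [-4, -1], t = y**2 + 5*y + 7 is on the left; area = ∫[-4,-1] (-(y**2 + 5*y + 4)) dy = 9/2.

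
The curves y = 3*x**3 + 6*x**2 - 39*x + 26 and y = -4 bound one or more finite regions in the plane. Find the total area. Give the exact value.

1741/4

Set the curves equal: 3*x**3 + 6*x**2 - 39*x + 26 = -4, so 3*x**3 + 6*x**2 - 39*x + 30 = 0, which factors as 3*(x - 2)*(x - 1)*(x + 5) = 0. The curves meet at x = -5, 1, 2.
On [-5, 1], y = 3*x**3 + 6*x**2 - 39*x + 26 is on top; that piece has area ∫[-5,1] (3*x**3 + 6*x**2 - 39*x + 30) dx = 432.
On [1, 2], y = -4 is on top; that piece has area ∫[1,2] (-(3*x**3 + 6*x**2 - 39*x + 30)) dx = 13/4.
Total enclosed area = 432 + 13/4 = 1741/4.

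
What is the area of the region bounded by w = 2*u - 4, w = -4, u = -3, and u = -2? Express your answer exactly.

On [-3, -2], (2*u - 4) - (-4) = 2*u is ≤ 0 throughout, so the area is a single integral of |2*u|.
∫[-3,-2] (2*u) du = -5; the area of that piece is 5.

5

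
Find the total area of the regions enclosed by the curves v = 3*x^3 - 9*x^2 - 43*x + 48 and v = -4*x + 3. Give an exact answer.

Set the curves equal: 3*x^3 - 9*x^2 - 43*x + 48 = -4*x + 3, so 3*x^3 - 9*x^2 - 39*x + 45 = 0, which factors as 3*(x - 5)*(x - 1)*(x + 3) = 0. The curves meet at x = -3, 1, 5.
On [-3, 1], v = 3*x^3 - 9*x^2 - 43*x + 48 is on top; that piece has area ∫[-3,1] (3*x^3 - 9*x^2 - 39*x + 45) dx = 192.
On [1, 5], v = -4*x + 3 is on top; that piece has area ∫[1,5] (-(3*x^3 - 9*x^2 - 39*x + 45)) dx = 192.
Total enclosed area = 192 + 192 = 384.

384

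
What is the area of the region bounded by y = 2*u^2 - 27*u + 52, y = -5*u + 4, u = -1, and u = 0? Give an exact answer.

On [-1, 0], (2*u^2 - 27*u + 52) - (-5*u + 4) = 2*u^2 - 22*u + 48 is ≥ 0 throughout, so the area is a single integral of |2*u^2 - 22*u + 48|.
∫[-1,0] (2*u^2 - 22*u + 48) du = 179/3.

179/3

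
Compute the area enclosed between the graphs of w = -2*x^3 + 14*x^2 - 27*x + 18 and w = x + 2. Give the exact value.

Set the curves equal: -2*x^3 + 14*x^2 - 27*x + 18 = x + 2, so -2*x^3 + 14*x^2 - 28*x + 16 = 0, which factors as -2*(x - 4)*(x - 2)*(x - 1) = 0. The curves meet at x = 1, 2, 4.
On [1, 2], w = x + 2 is on top; that piece has area ∫[1,2] (-(-2*x^3 + 14*x^2 - 28*x + 16)) dx = 5/6.
On [2, 4], w = -2*x^3 + 14*x^2 - 27*x + 18 is on top; that piece has area ∫[2,4] (-2*x^3 + 14*x^2 - 28*x + 16) dx = 16/3.
Total enclosed area = 5/6 + 16/3 = 37/6.

37/6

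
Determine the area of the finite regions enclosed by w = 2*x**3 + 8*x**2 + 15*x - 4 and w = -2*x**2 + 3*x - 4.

37/6

Set the curves equal: 2*x**3 + 8*x**2 + 15*x - 4 = -2*x**2 + 3*x - 4, so 2*x**3 + 10*x**2 + 12*x = 0, which factors as 2*x*(x + 2)*(x + 3) = 0. The curves meet at x = -3, -2, 0.
On [-3, -2], w = 2*x**3 + 8*x**2 + 15*x - 4 is on top; that piece has area ∫[-3,-2] (2*x**3 + 10*x**2 + 12*x) dx = 5/6.
On [-2, 0], w = -2*x**2 + 3*x - 4 is on top; that piece has area ∫[-2,0] (-(2*x**3 + 10*x**2 + 12*x)) dx = 16/3.
Total enclosed area = 5/6 + 16/3 = 37/6.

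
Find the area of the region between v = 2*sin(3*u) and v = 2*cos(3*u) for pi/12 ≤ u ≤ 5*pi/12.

4*sqrt(2)/3

On [pi/12, 5*pi/12], (2*sin(3*u)) - (2*cos(3*u)) = 2*sin(3*u) - 2*cos(3*u) is ≥ 0 throughout, so the area is a single integral of |2*sin(3*u) - 2*cos(3*u)|.
∫[pi/12,5*pi/12] (2*sin(3*u) - 2*cos(3*u)) du = 4*sqrt(2)/3.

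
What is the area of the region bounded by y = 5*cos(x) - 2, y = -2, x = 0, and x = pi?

The difference (5*cos(x) - 2) - (-2) = 5*cos(x) changes sign at x = pi/2 inside [0, pi], so split the integral there.
∫[0,pi/2] (5*cos(x)) dx = 5.
∫[pi/2,pi] (5*cos(x)) dx = -5; the area of that piece is 5.
Total area = 5 + 5 = 10.

10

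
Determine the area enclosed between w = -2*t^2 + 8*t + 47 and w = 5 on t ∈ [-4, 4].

272

The difference (-2*t^2 + 8*t + 47) - (5) = -2*t^2 + 8*t + 42 changes sign at t = -3 inside [-4, 4], so split the integral there.
∫[-4,-3] (-2*t^2 + 8*t + 42) dt = -32/3; the area of that piece is 32/3.
∫[-3,4] (-2*t^2 + 8*t + 42) dt = 784/3.
Total area = 32/3 + 784/3 = 272.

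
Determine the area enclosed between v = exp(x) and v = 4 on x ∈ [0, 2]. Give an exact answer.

-15 + exp(2) + 16*log(2)

The difference (exp(x)) - (4) = exp(x) - 4 changes sign at x = log(4) inside [0, 2], so split the integral there.
∫[0,log(4)] (exp(x) - 4) dx = 3 - log(256); the area of that piece is -3 + log(256).
∫[log(4),2] (exp(x) - 4) dx = -12 + 8*log(2) + exp(2).
Total area = (-3 + log(256)) + (-12 + 8*log(2) + exp(2)) = -15 + exp(2) + 16*log(2).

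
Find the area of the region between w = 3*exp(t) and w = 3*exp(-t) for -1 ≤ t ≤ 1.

-12 + 6*exp(-1) + 6*exp(1)

The difference (3*exp(t)) - (3*exp(-t)) = 3*exp(t) - 3*exp(-t) changes sign at t = 0 inside [-1, 1], so split the integral there.
∫[-1,0] (3*exp(t) - 3*exp(-t)) dt = -3*exp(1) - 3*exp(-1) + 6; the area of that piece is -6 + 3*exp(-1) + 3*exp(1).
∫[0,1] (3*exp(t) - 3*exp(-t)) dt = -6 + 3*exp(-1) + 3*exp(1).
Total area = (-6 + 3*exp(-1) + 3*exp(1)) + (-6 + 3*exp(-1) + 3*exp(1)) = -12 + 6*exp(-1) + 6*exp(1).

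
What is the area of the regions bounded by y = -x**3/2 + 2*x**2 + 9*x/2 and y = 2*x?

443/12

Set the curves equal: -x**3/2 + 2*x**2 + 9*x/2 = 2*x, so -x**3/2 + 2*x**2 + 5*x/2 = 0, which factors as -x*(x - 5)*(x + 1)/2 = 0. The curves meet at x = -1, 0, 5.
On [-1, 0], y = 2*x is on top; that piece has area ∫[-1,0] (-(-x**3/2 + 2*x**2 + 5*x/2)) dx = 11/24.
On [0, 5], y = -x**3/2 + 2*x**2 + 9*x/2 is on top; that piece has area ∫[0,5] (-x**3/2 + 2*x**2 + 5*x/2) dx = 875/24.
Total enclosed area = 11/24 + 875/24 = 443/12.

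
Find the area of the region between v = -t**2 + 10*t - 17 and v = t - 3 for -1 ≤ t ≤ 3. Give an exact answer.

The difference (-t**2 + 10*t - 17) - (t - 3) = -t**2 + 9*t - 14 changes sign at t = 2 inside [-1, 3], so split the integral there.
∫[-1,2] (-t**2 + 9*t - 14) dt = -63/2; the area of that piece is 63/2.
∫[2,3] (-t**2 + 9*t - 14) dt = 13/6.
Total area = 63/2 + 13/6 = 101/3.

101/3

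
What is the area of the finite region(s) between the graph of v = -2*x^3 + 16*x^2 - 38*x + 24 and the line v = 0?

37/6

The curve meets the x-axis where -2*x^3 + 16*x^2 - 38*x + 24 = 0, i.e. -2*(x - 4)*(x - 3)*(x - 1) = 0, at x = 1, 3, 4.
On [1, 3] the curve lies below the axis; ∫[1,3] (-2*x^3 + 16*x^2 - 38*x + 24) dx = -16/3, giving area 16/3.
On [3, 4] the curve lies above the axis; ∫[3,4] (-2*x^3 + 16*x^2 - 38*x + 24) dx = 5/6, giving area 5/6.
Total area = 16/3 + 5/6 = 37/6.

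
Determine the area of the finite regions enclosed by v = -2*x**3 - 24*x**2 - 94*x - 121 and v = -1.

Set the curves equal: -2*x**3 - 24*x**2 - 94*x - 121 = -1, so -2*x**3 - 24*x**2 - 94*x - 120 = 0, which factors as -2*(x + 3)*(x + 4)*(x + 5) = 0. The curves meet at x = -5, -4, -3.
On [-5, -4], v = -1 is on top; that piece has area ∫[-5,-4] (-(-2*x**3 - 24*x**2 - 94*x - 120)) dx = 1/2.
On [-4, -3], v = -2*x**3 - 24*x**2 - 94*x - 121 is on top; that piece has area ∫[-4,-3] (-2*x**3 - 24*x**2 - 94*x - 120) dx = 1/2.
Total enclosed area = 1/2 + 1/2 = 1.

1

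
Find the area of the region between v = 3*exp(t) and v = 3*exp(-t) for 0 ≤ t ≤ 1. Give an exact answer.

On [0, 1], (3*exp(t)) - (3*exp(-t)) = 3*exp(t) - 3*exp(-t) is ≥ 0 throughout, so the area is a single integral of |3*exp(t) - 3*exp(-t)|.
∫[0,1] (3*exp(t) - 3*exp(-t)) dt = -6 + 3*exp(-1) + 3*exp(1).

-6 + 3*exp(-1) + 3*exp(1)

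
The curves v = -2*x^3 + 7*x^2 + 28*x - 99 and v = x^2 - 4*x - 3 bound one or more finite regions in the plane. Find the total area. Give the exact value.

517

Set the curves equal: -2*x^3 + 7*x^2 + 28*x - 99 = x^2 - 4*x - 3, so -2*x^3 + 6*x^2 + 32*x - 96 = 0, which factors as -2*(x - 4)*(x - 3)*(x + 4) = 0. The curves meet at x = -4, 3, 4.
On [-4, 3], v = x^2 - 4*x - 3 is on top; that piece has area ∫[-4,3] (-(-2*x^3 + 6*x^2 + 32*x - 96)) dx = 1029/2.
On [3, 4], v = -2*x^3 + 7*x^2 + 28*x - 99 is on top; that piece has area ∫[3,4] (-2*x^3 + 6*x^2 + 32*x - 96) dx = 5/2.
Total enclosed area = 1029/2 + 5/2 = 517.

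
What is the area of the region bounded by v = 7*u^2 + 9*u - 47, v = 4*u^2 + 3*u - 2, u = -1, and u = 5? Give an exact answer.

The difference (7*u^2 + 9*u - 47) - (4*u^2 + 3*u - 2) = 3*u^2 + 6*u - 45 changes sign at u = 3 inside [-1, 5], so split the integral there.
∫[-1,3] (3*u^2 + 6*u - 45) du = -128; the area of that piece is 128.
∫[3,5] (3*u^2 + 6*u - 45) du = 56.
Total area = 128 + 56 = 184.

184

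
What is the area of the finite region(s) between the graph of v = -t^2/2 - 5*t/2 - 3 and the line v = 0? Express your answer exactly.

1/12

The curve meets the t-axis where -t^2/2 - 5*t/2 - 3 = 0, i.e. -(t + 2)*(t + 3)/2 = 0, at t = -3, -2.
On [-3, -2] the curve lies above the axis; ∫[-3,-2] (-t^2/2 - 5*t/2 - 3) dt = 1/12, giving area 1/12.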